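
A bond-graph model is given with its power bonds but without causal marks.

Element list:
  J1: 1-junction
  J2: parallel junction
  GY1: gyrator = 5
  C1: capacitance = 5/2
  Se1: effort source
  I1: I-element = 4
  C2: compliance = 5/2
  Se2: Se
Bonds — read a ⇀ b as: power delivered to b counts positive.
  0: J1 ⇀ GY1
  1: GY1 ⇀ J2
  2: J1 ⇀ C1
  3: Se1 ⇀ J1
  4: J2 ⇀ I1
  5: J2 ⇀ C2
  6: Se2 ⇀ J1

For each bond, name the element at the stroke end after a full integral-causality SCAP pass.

b3 |J1  (Se1: effort source, stroke at far end)
b6 |J1  (source Se2 imposes e)
b2 |J1  (prefer integral on C1)
b0 |GY1  (closing 1-jn rule on J1)
b1 |GY1  (through GY1, causality inverts; strokes same side of GY1)
b4 |I1  (I1 integral (f out))
b5 |J2  (only one effort-in slot at J2)

bond 0 |GY1
bond 1 |GY1
bond 2 |J1
bond 3 |J1
bond 4 |I1
bond 5 |J2
bond 6 |J1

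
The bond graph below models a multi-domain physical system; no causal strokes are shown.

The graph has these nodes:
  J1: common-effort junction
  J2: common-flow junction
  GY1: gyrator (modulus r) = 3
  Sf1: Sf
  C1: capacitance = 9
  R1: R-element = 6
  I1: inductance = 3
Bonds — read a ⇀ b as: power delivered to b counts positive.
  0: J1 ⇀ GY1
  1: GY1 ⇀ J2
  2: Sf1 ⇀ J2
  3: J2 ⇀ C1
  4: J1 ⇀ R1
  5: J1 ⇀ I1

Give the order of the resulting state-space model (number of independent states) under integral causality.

2  (C1, I1 all integral)

β2 →Sf1  (Sf1 fixes flow; stroke at Sf1)
β1 →J2  (1-jn J2 has f-setter on 2)
β3 →J2  (J2: bond 2 brought flow, rest push out)
β0 →J1  (GY1: gyrator matches bond 1)
β4 →R1  (common-e at J1 fixed by 0)
β5 →I1  (J1 effort already set via bond 0)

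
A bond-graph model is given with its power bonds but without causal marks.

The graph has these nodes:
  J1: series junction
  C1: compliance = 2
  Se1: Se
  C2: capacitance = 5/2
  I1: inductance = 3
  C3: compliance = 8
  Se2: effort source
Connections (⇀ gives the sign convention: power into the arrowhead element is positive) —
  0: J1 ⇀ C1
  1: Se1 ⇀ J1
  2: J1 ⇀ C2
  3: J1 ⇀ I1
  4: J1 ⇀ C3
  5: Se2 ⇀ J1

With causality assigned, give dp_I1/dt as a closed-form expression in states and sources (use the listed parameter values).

dp_I1/dt = E_Se1 + E_Se2 - q_C1/2 - 2*q_C2/5 - q_C3/8

#1 |J1  (source Se1 imposes e)
#5 |J1  (Se2: effort source, stroke at far end)
#0 |J1  (prefer integral on C1)
#2 |J1  (C2: C, integral causality)
#3 |I1  (I1: I, integral causality)
#4 |J1  (1-jn J1 has f-setter on 3)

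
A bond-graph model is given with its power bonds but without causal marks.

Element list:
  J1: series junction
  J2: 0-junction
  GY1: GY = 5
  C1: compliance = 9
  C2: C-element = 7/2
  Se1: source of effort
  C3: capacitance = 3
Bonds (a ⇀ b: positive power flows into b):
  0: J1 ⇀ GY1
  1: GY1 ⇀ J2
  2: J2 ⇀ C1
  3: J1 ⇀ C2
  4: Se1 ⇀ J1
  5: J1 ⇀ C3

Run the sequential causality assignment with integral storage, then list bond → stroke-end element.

b4 |J1  (source Se1 imposes e)
b2 |J2  (C1: C, integral causality)
b1 |GY1  (J2: bond 2 brought effort, rest push out)
b0 |GY1  (GY1: gyrator matches bond 1)
b3 |J1  (1-jn J1 has f-setter on 0)
b5 |J1  (J1: bond 0 brought flow, rest push out)

b0 stroke→GY1
b1 stroke→GY1
b2 stroke→J2
b3 stroke→J1
b4 stroke→J1
b5 stroke→J1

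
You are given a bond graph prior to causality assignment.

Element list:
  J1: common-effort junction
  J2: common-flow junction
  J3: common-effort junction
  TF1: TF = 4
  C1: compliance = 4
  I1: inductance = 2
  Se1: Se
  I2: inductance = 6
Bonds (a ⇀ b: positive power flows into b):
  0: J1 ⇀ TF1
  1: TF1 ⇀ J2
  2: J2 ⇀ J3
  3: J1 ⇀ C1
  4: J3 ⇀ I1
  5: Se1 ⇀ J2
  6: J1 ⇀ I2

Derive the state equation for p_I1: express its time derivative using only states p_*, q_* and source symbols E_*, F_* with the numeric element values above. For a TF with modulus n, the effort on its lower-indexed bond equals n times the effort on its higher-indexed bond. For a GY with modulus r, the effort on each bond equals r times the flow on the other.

dp_I1/dt = E_Se1 + q_C1/16

bond 5 stroke at J2  (Se1: effort source, stroke at far end)
bond 3 stroke at J1  (C1 integral (e out))
bond 0 stroke at TF1  (common-e at J1 fixed by 3)
bond 6 stroke at I2  (J1 effort already set via bond 3)
bond 1 stroke at J2  (through TF1, causality passes straight; one stroke at TF1)
bond 2 stroke at J3  (only one flow-in slot at J2)
bond 4 stroke at I1  (J3 effort already set via bond 2)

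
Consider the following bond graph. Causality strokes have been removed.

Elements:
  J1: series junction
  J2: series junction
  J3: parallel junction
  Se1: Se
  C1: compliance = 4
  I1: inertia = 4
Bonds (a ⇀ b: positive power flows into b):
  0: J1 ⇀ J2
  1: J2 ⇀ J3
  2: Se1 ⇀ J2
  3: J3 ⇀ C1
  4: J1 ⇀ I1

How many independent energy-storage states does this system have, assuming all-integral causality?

bond 2 |J2  (source Se1 imposes e)
bond 3 |J3  (C1: C, integral causality)
bond 1 |J2  (J3: bond 3 brought effort, rest push out)
bond 0 |J1  (closing 1-jn rule on J2)
bond 4 |I1  (only one flow-in slot at J1)

2  (C1, I1 all integral)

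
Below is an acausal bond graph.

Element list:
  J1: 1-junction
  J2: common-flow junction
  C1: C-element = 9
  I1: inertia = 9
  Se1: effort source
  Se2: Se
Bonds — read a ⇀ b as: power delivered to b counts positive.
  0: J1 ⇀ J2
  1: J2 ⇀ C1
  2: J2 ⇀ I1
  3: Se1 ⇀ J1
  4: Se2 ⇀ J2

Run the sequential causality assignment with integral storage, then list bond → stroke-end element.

β3 |J1  (Se1 fixes effort; stroke away)
β4 |J2  (Se2: effort source, stroke at far end)
β0 |J2  (only one flow-in slot at J1)
β1 |J2  (C1: C, integral causality)
β2 |I1  (only one flow-in slot at J2)

β0 stroke→J2
β1 stroke→J2
β2 stroke→I1
β3 stroke→J1
β4 stroke→J2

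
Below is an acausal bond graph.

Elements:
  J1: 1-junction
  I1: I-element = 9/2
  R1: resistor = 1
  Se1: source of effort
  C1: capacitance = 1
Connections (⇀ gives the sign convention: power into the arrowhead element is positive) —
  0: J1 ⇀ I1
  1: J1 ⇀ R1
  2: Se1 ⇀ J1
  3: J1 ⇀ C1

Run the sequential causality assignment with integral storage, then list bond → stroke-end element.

#2 →J1  (Se1: effort source, stroke at far end)
#0 →I1  (I1: I, integral causality)
#1 →J1  (1-jn J1 has f-setter on 0)
#3 →J1  (common-f at J1 fixed by 0)

bond 0 |I1
bond 1 |J1
bond 2 |J1
bond 3 |J1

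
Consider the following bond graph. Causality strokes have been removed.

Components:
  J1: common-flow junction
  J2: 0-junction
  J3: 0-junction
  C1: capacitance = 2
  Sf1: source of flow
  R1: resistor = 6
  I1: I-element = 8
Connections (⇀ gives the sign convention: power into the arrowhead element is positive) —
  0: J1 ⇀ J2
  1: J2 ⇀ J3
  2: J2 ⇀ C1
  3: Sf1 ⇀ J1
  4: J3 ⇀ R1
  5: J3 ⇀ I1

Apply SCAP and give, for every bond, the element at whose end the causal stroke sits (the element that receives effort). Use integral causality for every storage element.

#3 stroke→Sf1  (Sf1: flow source, stroke at near end)
#0 stroke→J1  (common-f at J1 fixed by 3)
#2 stroke→J2  (C1 integral (e out))
#1 stroke→J3  (common-e at J2 fixed by 2)
#4 stroke→R1  (J3 effort already set via bond 1)
#5 stroke→I1  (J3 effort already set via bond 1)

#0 stroke at J1
#1 stroke at J3
#2 stroke at J2
#3 stroke at Sf1
#4 stroke at R1
#5 stroke at I1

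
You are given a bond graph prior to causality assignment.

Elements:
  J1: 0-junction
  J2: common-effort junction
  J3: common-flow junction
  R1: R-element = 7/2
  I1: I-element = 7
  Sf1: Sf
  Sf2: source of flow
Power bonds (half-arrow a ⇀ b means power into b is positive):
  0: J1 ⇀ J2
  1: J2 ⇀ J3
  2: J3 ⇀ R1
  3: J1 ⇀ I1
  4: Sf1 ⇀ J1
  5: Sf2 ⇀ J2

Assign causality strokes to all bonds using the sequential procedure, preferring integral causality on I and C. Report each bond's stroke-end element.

#0 stroke→J1
#1 stroke→J2
#2 stroke→J3
#3 stroke→I1
#4 stroke→Sf1
#5 stroke→Sf2

b4 →Sf1  (Sf1 fixes flow; stroke at Sf1)
b5 →Sf2  (Sf2: flow source, stroke at near end)
b3 →I1  (prefer integral on I1)
b0 →J1  (only one effort-in slot at J1)
b1 →J2  (closing 0-jn rule on J2)
b2 →J3  (1-jn J3 has f-setter on 1)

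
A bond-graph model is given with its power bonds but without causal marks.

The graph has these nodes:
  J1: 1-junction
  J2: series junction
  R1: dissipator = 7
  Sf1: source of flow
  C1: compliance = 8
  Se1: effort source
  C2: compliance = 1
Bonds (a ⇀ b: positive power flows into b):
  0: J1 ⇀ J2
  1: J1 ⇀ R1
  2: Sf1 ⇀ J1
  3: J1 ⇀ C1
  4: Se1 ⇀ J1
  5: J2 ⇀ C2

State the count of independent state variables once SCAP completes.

bond 2 →Sf1  (Sf1: flow source, stroke at near end)
bond 4 →J1  (source Se1 imposes e)
bond 0 →J1  (common-f at J1 fixed by 2)
bond 1 →J1  (common-f at J1 fixed by 2)
bond 3 →J1  (J1 flow already set via bond 2)
bond 5 →J2  (J2 flow already set via bond 0)

2  (C1, C2 all integral)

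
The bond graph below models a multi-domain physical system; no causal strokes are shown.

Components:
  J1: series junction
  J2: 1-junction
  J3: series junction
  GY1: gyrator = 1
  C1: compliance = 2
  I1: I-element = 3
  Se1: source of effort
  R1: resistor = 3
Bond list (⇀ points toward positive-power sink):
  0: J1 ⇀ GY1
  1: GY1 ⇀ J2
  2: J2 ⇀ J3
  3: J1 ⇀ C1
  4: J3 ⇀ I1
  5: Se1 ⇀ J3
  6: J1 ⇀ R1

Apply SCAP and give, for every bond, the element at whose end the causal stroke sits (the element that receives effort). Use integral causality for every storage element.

#5 |J3  (Se1 (Se) sets effort on bond)
#3 |J1  (C1 outputs effort q/C1)
#4 |I1  (I1 outputs flow p/I1)
#2 |J3  (J3 flow already set via bond 4)
#1 |J2  (J2: bond 2 brought flow, rest push out)
#0 |J1  (GY1: gyrator matches bond 1)
#6 |R1  (closing 1-jn rule on J1)

#0 stroke→J1
#1 stroke→J2
#2 stroke→J3
#3 stroke→J1
#4 stroke→I1
#5 stroke→J3
#6 stroke→R1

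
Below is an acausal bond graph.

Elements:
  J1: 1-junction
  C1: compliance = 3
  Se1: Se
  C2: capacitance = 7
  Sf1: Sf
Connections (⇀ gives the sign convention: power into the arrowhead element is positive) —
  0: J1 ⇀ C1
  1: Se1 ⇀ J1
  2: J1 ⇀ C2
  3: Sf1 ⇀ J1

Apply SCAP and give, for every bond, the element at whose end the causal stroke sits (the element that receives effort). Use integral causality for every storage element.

#1 →J1  (source Se1 imposes e)
#3 →Sf1  (source Sf1 imposes f)
#0 →J1  (common-f at J1 fixed by 3)
#2 →J1  (J1: bond 3 brought flow, rest push out)

b0 stroke→J1
b1 stroke→J1
b2 stroke→J1
b3 stroke→Sf1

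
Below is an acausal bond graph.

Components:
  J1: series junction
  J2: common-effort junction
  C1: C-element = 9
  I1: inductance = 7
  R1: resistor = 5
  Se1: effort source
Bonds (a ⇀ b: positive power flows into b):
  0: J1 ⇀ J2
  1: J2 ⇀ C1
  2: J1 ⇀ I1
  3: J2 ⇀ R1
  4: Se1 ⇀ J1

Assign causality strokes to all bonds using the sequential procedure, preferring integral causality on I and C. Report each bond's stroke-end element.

b0 →J1
b1 →J2
b2 →I1
b3 →R1
b4 →J1

#4 |J1  (source Se1 imposes e)
#1 |J2  (C1 outputs effort q/C1)
#0 |J1  (J2 effort already set via bond 1)
#3 |R1  (common-e at J2 fixed by 1)
#2 |I1  (J1: last free bond brings flow in)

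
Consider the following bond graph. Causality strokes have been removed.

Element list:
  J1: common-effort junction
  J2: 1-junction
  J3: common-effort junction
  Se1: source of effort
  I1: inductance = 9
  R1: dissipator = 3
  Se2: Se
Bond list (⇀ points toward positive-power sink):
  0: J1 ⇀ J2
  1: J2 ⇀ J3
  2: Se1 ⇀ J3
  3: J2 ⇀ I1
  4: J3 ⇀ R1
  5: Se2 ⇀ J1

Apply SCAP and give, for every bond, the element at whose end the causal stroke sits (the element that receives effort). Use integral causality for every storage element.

b0 stroke at J2
b1 stroke at J2
b2 stroke at J3
b3 stroke at I1
b4 stroke at R1
b5 stroke at J1

bond 2 |J3  (Se1 (Se) sets effort on bond)
bond 5 |J1  (source Se2 imposes e)
bond 0 |J2  (J1: bond 5 brought effort, rest push out)
bond 1 |J2  (J3 effort already set via bond 2)
bond 4 |R1  (0-jn J3 has e-setter on 2)
bond 3 |I1  (closing 1-jn rule on J2)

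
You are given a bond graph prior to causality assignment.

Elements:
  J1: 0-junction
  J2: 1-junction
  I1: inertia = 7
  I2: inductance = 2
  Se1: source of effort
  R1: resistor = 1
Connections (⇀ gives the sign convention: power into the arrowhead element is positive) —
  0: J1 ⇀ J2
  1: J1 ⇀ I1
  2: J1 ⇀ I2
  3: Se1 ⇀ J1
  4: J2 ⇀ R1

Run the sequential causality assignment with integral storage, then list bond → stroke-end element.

β3 |J1  (source Se1 imposes e)
β0 |J2  (0-jn J1 has e-setter on 3)
β1 |I1  (J1: bond 3 brought effort, rest push out)
β2 |I2  (0-jn J1 has e-setter on 3)
β4 |R1  (closing 1-jn rule on J2)

bond 0 |J2
bond 1 |I1
bond 2 |I2
bond 3 |J1
bond 4 |R1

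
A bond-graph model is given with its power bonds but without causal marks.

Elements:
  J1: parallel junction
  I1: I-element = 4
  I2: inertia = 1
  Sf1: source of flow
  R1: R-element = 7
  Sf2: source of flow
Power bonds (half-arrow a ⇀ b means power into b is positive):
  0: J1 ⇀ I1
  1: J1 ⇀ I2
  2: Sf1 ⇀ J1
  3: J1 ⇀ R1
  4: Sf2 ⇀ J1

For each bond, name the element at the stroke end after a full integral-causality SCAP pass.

b2 stroke at Sf1  (Sf1 fixes flow; stroke at Sf1)
b4 stroke at Sf2  (Sf2: flow source, stroke at near end)
b0 stroke at I1  (I1 integral (f out))
b1 stroke at I2  (I2 integral (f out))
b3 stroke at J1  (only one effort-in slot at J1)

bond 0 stroke at I1
bond 1 stroke at I2
bond 2 stroke at Sf1
bond 3 stroke at J1
bond 4 stroke at Sf2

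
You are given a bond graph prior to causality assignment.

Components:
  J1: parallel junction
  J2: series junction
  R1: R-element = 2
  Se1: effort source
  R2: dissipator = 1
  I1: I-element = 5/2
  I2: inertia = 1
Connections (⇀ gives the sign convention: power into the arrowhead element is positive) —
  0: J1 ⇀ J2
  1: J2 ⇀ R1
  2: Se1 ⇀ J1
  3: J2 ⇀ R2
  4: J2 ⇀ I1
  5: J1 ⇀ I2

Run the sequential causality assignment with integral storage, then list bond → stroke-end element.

bond 0 stroke at J2
bond 1 stroke at J2
bond 2 stroke at J1
bond 3 stroke at J2
bond 4 stroke at I1
bond 5 stroke at I2

bond 2 stroke at J1  (Se1 fixes effort; stroke away)
bond 0 stroke at J2  (common-e at J1 fixed by 2)
bond 5 stroke at I2  (J1 effort already set via bond 2)
bond 4 stroke at I1  (I1: I, integral causality)
bond 1 stroke at J2  (common-f at J2 fixed by 4)
bond 3 stroke at J2  (common-f at J2 fixed by 4)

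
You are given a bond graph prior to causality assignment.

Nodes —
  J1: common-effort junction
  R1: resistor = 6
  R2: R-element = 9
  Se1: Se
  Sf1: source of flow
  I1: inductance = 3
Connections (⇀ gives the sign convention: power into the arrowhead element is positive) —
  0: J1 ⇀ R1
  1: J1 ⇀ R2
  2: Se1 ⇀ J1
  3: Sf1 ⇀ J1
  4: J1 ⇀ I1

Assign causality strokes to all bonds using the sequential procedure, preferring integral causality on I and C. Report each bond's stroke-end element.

#0 →R1
#1 →R2
#2 →J1
#3 →Sf1
#4 →I1

b2 stroke at J1  (Se1: effort source, stroke at far end)
b3 stroke at Sf1  (Sf1 (Sf) sets flow on bond)
b0 stroke at R1  (J1 effort already set via bond 2)
b1 stroke at R2  (J1 effort already set via bond 2)
b4 stroke at I1  (0-jn J1 has e-setter on 2)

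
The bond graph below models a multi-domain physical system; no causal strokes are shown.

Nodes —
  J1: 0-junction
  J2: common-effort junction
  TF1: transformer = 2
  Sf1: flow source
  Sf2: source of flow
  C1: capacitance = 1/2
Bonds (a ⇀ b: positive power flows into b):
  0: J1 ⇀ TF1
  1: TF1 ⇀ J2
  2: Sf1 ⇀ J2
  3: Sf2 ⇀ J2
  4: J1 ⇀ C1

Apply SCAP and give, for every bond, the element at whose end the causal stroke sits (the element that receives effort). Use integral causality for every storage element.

bond 2 stroke at Sf1  (source Sf1 imposes f)
bond 3 stroke at Sf2  (source Sf2 imposes f)
bond 1 stroke at J2  (only one effort-in slot at J2)
bond 0 stroke at TF1  (through TF1, causality passes straight; one stroke at TF1)
bond 4 stroke at J1  (J1: last free bond brings effort in)

b0 stroke→TF1
b1 stroke→J2
b2 stroke→Sf1
b3 stroke→Sf2
b4 stroke→J1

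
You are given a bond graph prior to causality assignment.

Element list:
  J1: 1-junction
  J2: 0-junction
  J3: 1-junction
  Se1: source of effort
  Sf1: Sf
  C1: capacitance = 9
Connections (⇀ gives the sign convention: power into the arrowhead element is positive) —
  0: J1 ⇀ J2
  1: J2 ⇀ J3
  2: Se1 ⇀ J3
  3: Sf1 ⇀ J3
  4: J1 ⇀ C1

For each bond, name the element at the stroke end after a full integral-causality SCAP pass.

#2 stroke at J3  (Se1 fixes effort; stroke away)
#3 stroke at Sf1  (source Sf1 imposes f)
#1 stroke at J3  (1-jn J3 has f-setter on 3)
#0 stroke at J2  (J2 needs exactly one e-in)
#4 stroke at J1  (1-jn J1 has f-setter on 0)

β0 →J2
β1 →J3
β2 →J3
β3 →Sf1
β4 →J1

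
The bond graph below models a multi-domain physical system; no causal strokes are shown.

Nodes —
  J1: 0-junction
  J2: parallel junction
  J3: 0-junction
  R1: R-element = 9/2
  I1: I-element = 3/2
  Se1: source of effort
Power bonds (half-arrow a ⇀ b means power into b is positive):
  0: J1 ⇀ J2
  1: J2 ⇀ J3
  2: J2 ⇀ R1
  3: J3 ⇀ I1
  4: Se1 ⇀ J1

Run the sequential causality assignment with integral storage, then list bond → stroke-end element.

β4 stroke at J1  (source Se1 imposes e)
β0 stroke at J2  (J1: bond 4 brought effort, rest push out)
β1 stroke at J3  (J2 effort already set via bond 0)
β2 stroke at R1  (J2 effort already set via bond 0)
β3 stroke at I1  (J3 effort already set via bond 1)

#0 stroke→J2
#1 stroke→J3
#2 stroke→R1
#3 stroke→I1
#4 stroke→J1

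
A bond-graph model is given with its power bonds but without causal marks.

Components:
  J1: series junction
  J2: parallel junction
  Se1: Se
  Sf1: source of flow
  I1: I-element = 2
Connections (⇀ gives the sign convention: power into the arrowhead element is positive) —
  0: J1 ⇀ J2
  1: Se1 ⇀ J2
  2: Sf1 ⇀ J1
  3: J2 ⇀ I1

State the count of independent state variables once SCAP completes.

#1 stroke→J2  (Se1: effort source, stroke at far end)
#2 stroke→Sf1  (Sf1 fixes flow; stroke at Sf1)
#0 stroke→J1  (J1: bond 2 brought flow, rest push out)
#3 stroke→I1  (J2: bond 1 brought effort, rest push out)

1  (I1 all integral)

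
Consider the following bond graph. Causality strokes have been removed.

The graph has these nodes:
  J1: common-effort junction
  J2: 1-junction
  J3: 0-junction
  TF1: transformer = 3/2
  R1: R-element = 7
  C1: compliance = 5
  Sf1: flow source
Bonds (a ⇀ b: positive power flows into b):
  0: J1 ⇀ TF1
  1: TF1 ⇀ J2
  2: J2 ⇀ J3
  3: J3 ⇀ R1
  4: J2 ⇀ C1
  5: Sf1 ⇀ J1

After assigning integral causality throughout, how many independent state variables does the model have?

1  (C1 all integral)

bond 5 →Sf1  (source Sf1 imposes f)
bond 0 →J1  (closing 0-jn rule on J1)
bond 1 →TF1  (through TF1, causality passes straight; one stroke at TF1)
bond 2 →J2  (common-f at J2 fixed by 1)
bond 4 →J2  (J2: bond 1 brought flow, rest push out)
bond 3 →J3  (closing 0-jn rule on J3)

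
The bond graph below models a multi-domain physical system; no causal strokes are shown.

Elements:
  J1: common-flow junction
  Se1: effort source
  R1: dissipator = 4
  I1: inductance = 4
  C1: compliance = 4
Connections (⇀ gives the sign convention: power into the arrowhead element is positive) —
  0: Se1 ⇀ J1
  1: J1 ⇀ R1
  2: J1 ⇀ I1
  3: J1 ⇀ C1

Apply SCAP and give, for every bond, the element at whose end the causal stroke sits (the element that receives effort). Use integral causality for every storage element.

#0 stroke at J1  (Se1 fixes effort; stroke away)
#2 stroke at I1  (prefer integral on I1)
#1 stroke at J1  (1-jn J1 has f-setter on 2)
#3 stroke at J1  (1-jn J1 has f-setter on 2)

β0 →J1
β1 →J1
β2 →I1
β3 →J1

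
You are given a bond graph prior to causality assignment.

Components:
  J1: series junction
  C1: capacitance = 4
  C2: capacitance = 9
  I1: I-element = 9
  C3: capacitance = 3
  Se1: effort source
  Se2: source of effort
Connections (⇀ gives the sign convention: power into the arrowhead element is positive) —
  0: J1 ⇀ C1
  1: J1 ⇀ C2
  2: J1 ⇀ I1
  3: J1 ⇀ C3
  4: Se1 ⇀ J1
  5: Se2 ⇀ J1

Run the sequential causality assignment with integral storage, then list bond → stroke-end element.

#4 stroke→J1  (Se1 (Se) sets effort on bond)
#5 stroke→J1  (Se2: effort source, stroke at far end)
#0 stroke→J1  (C1 integral (e out))
#1 stroke→J1  (C2: C, integral causality)
#2 stroke→I1  (I1 outputs flow p/I1)
#3 stroke→J1  (J1 flow already set via bond 2)

bond 0 →J1
bond 1 →J1
bond 2 →I1
bond 3 →J1
bond 4 →J1
bond 5 →J1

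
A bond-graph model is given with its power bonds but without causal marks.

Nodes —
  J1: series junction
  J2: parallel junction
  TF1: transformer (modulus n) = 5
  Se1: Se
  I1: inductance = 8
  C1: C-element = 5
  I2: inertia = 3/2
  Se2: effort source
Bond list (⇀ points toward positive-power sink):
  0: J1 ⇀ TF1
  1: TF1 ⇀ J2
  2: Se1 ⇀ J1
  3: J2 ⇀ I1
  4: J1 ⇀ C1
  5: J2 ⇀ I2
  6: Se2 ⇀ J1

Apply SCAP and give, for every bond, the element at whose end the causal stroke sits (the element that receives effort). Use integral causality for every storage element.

β0 stroke at TF1
β1 stroke at J2
β2 stroke at J1
β3 stroke at I1
β4 stroke at J1
β5 stroke at I2
β6 stroke at J1

#2 →J1  (Se1: effort source, stroke at far end)
#6 →J1  (Se2 (Se) sets effort on bond)
#3 →I1  (prefer integral on I1)
#4 →J1  (C1 outputs effort q/C1)
#0 →TF1  (only one flow-in slot at J1)
#1 →J2  (through TF1, causality passes straight; one stroke at TF1)
#5 →I2  (0-jn J2 has e-setter on 1)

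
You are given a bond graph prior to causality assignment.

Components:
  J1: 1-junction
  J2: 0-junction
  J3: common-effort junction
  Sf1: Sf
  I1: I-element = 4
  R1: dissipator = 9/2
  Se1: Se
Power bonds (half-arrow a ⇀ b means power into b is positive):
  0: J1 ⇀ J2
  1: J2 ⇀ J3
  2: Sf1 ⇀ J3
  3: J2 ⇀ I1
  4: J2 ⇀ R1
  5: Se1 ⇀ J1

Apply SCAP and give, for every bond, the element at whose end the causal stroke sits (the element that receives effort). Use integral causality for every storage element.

#2 →Sf1  (source Sf1 imposes f)
#5 →J1  (Se1 (Se) sets effort on bond)
#0 →J2  (only one flow-in slot at J1)
#1 →J3  (J2 effort already set via bond 0)
#3 →I1  (J2: bond 0 brought effort, rest push out)
#4 →R1  (common-e at J2 fixed by 0)

β0 stroke at J2
β1 stroke at J3
β2 stroke at Sf1
β3 stroke at I1
β4 stroke at R1
β5 stroke at J1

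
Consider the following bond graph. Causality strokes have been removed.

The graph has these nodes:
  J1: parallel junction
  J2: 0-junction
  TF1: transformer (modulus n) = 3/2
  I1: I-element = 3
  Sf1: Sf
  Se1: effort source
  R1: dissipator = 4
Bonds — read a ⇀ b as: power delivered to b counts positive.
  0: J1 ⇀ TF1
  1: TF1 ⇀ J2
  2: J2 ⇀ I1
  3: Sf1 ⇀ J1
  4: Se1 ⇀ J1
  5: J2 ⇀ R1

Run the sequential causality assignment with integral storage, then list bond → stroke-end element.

b3 |Sf1  (source Sf1 imposes f)
b4 |J1  (source Se1 imposes e)
b0 |TF1  (0-jn J1 has e-setter on 4)
b1 |J2  (TF1 one-in-one-out from 0)
b2 |I1  (common-e at J2 fixed by 1)
b5 |R1  (common-e at J2 fixed by 1)

b0 →TF1
b1 →J2
b2 →I1
b3 →Sf1
b4 →J1
b5 →R1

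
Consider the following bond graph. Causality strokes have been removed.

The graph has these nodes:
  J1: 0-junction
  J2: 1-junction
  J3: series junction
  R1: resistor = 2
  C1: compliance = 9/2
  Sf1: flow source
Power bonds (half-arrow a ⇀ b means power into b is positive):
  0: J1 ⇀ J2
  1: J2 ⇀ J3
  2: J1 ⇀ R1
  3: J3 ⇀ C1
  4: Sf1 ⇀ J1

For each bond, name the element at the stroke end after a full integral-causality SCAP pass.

bond 0 →J1
bond 1 →J2
bond 2 →R1
bond 3 →J3
bond 4 →Sf1

b4 stroke at Sf1  (source Sf1 imposes f)
b3 stroke at J3  (prefer integral on C1)
b1 stroke at J2  (J3 needs exactly one f-in)
b0 stroke at J1  (closing 1-jn rule on J2)
b2 stroke at R1  (common-e at J1 fixed by 0)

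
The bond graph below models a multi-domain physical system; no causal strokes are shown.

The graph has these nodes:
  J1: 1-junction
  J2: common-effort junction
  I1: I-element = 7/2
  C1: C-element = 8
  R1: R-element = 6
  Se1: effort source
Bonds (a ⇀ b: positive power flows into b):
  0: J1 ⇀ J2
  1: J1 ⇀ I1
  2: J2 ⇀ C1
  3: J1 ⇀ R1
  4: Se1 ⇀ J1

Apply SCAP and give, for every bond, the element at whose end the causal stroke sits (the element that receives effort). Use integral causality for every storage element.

b4 stroke at J1  (source Se1 imposes e)
b1 stroke at I1  (I1 integral (f out))
b0 stroke at J1  (J1 flow already set via bond 1)
b3 stroke at J1  (J1: bond 1 brought flow, rest push out)
b2 stroke at J2  (J2 needs exactly one e-in)

bond 0 stroke at J1
bond 1 stroke at I1
bond 2 stroke at J2
bond 3 stroke at J1
bond 4 stroke at J1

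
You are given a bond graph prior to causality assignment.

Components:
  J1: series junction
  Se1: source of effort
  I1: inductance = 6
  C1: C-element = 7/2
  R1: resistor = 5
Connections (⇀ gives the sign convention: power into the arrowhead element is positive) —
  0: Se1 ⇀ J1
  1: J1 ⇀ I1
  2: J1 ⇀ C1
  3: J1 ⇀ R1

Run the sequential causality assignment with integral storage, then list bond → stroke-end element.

β0 stroke at J1
β1 stroke at I1
β2 stroke at J1
β3 stroke at J1

bond 0 →J1  (source Se1 imposes e)
bond 1 →I1  (I1: I, integral causality)
bond 2 →J1  (J1: bond 1 brought flow, rest push out)
bond 3 →J1  (J1 flow already set via bond 1)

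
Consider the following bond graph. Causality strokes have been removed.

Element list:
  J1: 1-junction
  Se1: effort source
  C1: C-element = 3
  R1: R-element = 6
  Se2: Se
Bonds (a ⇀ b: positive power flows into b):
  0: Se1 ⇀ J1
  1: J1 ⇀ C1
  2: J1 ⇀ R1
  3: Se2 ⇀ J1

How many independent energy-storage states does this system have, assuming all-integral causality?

β0 →J1  (Se1: effort source, stroke at far end)
β3 →J1  (Se2: effort source, stroke at far end)
β1 →J1  (C1 outputs effort q/C1)
β2 →R1  (only one flow-in slot at J1)

1  (C1 all integral)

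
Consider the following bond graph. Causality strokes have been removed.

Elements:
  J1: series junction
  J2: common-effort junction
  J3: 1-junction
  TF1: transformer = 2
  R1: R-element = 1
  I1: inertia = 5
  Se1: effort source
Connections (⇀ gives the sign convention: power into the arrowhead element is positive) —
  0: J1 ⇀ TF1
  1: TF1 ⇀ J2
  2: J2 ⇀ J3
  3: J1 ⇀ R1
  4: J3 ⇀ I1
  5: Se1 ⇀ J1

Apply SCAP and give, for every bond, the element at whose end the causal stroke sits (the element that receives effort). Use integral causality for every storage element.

β0 stroke at TF1
β1 stroke at J2
β2 stroke at J3
β3 stroke at J1
β4 stroke at I1
β5 stroke at J1

β5 |J1  (Se1: effort source, stroke at far end)
β4 |I1  (I1: I, integral causality)
β2 |J3  (J3 flow already set via bond 4)
β1 |J2  (J2 needs exactly one e-in)
β0 |TF1  (TF1: transformer flips bond 1)
β3 |J1  (J1 flow already set via bond 0)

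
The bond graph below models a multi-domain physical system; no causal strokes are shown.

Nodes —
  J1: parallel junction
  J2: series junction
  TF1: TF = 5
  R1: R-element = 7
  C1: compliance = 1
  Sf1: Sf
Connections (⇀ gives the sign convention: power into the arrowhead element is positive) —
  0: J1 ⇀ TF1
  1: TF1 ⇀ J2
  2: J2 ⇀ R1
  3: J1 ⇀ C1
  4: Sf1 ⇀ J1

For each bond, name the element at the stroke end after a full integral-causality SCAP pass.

bond 4 stroke→Sf1  (source Sf1 imposes f)
bond 3 stroke→J1  (C1: C, integral causality)
bond 0 stroke→TF1  (0-jn J1 has e-setter on 3)
bond 1 stroke→J2  (TF TF1: opposite of bond 0)
bond 2 stroke→R1  (only one flow-in slot at J2)

b0 →TF1
b1 →J2
b2 →R1
b3 →J1
b4 →Sf1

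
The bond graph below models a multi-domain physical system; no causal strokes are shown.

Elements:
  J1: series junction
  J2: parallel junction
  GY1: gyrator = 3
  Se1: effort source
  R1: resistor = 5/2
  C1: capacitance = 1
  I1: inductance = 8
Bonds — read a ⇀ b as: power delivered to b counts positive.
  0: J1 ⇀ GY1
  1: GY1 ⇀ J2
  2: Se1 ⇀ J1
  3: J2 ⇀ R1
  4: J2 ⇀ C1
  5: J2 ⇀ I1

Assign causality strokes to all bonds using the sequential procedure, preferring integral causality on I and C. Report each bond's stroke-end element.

b0 stroke at GY1
b1 stroke at GY1
b2 stroke at J1
b3 stroke at R1
b4 stroke at J2
b5 stroke at I1

b2 |J1  (source Se1 imposes e)
b0 |GY1  (only one flow-in slot at J1)
b1 |GY1  (GY1 both-in/both-out from 0)
b4 |J2  (C1 integral (e out))
b3 |R1  (J2: bond 4 brought effort, rest push out)
b5 |I1  (common-e at J2 fixed by 4)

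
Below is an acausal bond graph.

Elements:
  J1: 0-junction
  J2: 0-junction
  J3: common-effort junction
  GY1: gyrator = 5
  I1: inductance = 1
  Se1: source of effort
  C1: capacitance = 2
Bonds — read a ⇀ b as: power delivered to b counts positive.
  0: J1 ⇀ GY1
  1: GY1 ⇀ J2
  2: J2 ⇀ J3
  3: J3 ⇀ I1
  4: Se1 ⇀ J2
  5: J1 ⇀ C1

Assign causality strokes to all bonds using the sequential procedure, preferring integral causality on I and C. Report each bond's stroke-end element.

b0 |GY1
b1 |GY1
b2 |J3
b3 |I1
b4 |J2
b5 |J1

bond 4 →J2  (source Se1 imposes e)
bond 1 →GY1  (J2: bond 4 brought effort, rest push out)
bond 2 →J3  (0-jn J2 has e-setter on 4)
bond 3 →I1  (0-jn J3 has e-setter on 2)
bond 0 →GY1  (through GY1, causality inverts; strokes same side of GY1)
bond 5 →J1  (J1 needs exactly one e-in)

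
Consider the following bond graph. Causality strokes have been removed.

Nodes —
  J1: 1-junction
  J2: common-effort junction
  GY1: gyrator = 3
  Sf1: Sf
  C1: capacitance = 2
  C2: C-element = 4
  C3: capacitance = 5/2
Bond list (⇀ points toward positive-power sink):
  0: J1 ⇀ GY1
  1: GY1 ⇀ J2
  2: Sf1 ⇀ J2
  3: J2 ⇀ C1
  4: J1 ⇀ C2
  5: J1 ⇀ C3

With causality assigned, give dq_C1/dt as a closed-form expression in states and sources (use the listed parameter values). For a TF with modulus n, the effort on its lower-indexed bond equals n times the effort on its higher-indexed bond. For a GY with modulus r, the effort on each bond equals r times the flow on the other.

b2 →Sf1  (Sf1 fixes flow; stroke at Sf1)
b3 →J2  (C1 outputs effort q/C1)
b1 →GY1  (J2: bond 3 brought effort, rest push out)
b0 →GY1  (through GY1, causality inverts; strokes same side of GY1)
b4 →J1  (1-jn J1 has f-setter on 0)
b5 →J1  (J1: bond 0 brought flow, rest push out)

dq_C1/dt = F_Sf1 - q_C2/12 - 2*q_C3/15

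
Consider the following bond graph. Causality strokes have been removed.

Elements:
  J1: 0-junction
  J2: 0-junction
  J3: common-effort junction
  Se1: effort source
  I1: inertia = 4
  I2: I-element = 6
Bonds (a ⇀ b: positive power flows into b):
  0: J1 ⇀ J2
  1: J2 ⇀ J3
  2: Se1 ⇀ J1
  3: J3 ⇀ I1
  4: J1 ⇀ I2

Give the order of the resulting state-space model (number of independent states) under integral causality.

bond 2 stroke→J1  (Se1 (Se) sets effort on bond)
bond 0 stroke→J2  (J1 effort already set via bond 2)
bond 4 stroke→I2  (J1 effort already set via bond 2)
bond 1 stroke→J3  (common-e at J2 fixed by 0)
bond 3 stroke→I1  (0-jn J3 has e-setter on 1)

2  (I1, I2 all integral)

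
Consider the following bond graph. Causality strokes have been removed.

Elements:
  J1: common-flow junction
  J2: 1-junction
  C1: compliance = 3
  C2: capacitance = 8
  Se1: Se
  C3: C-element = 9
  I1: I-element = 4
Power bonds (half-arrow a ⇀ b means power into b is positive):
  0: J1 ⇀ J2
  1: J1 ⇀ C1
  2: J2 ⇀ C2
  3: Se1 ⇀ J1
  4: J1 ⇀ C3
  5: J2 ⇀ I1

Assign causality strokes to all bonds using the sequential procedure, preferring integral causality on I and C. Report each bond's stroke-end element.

#0 stroke→J2
#1 stroke→J1
#2 stroke→J2
#3 stroke→J1
#4 stroke→J1
#5 stroke→I1

bond 3 stroke→J1  (Se1 (Se) sets effort on bond)
bond 1 stroke→J1  (C1 integral (e out))
bond 2 stroke→J2  (prefer integral on C2)
bond 4 stroke→J1  (C3 integral (e out))
bond 0 stroke→J2  (J1 needs exactly one f-in)
bond 5 stroke→I1  (closing 1-jn rule on J2)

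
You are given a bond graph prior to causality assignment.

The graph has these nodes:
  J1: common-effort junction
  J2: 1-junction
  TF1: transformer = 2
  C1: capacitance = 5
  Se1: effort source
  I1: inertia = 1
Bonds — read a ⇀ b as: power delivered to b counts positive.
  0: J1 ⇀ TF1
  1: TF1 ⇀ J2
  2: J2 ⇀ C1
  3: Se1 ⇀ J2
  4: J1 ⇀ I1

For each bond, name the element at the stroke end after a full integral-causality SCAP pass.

bond 3 stroke→J2  (source Se1 imposes e)
bond 2 stroke→J2  (C1 outputs effort q/C1)
bond 1 stroke→TF1  (only one flow-in slot at J2)
bond 0 stroke→J1  (through TF1, causality passes straight; one stroke at TF1)
bond 4 stroke→I1  (common-e at J1 fixed by 0)

#0 |J1
#1 |TF1
#2 |J2
#3 |J2
#4 |I1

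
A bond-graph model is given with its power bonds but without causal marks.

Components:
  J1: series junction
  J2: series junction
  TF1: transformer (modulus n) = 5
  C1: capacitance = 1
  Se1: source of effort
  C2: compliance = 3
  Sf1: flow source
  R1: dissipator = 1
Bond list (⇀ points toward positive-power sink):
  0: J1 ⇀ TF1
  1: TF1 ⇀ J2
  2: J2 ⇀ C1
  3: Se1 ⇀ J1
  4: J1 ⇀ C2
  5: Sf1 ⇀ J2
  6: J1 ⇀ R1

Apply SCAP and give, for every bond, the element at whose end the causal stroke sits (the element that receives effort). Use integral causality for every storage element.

β3 stroke→J1  (source Se1 imposes e)
β5 stroke→Sf1  (Sf1 (Sf) sets flow on bond)
β1 stroke→J2  (common-f at J2 fixed by 5)
β2 stroke→J2  (1-jn J2 has f-setter on 5)
β0 stroke→TF1  (TF TF1: opposite of bond 1)
β4 stroke→J1  (1-jn J1 has f-setter on 0)
β6 stroke→J1  (J1: bond 0 brought flow, rest push out)

β0 |TF1
β1 |J2
β2 |J2
β3 |J1
β4 |J1
β5 |Sf1
β6 |J1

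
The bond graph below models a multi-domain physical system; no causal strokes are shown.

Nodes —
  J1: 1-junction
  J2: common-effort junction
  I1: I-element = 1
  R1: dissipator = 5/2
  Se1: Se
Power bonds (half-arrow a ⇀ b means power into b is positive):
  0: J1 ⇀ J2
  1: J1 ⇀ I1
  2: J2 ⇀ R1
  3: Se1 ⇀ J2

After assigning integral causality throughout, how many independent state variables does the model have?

1  (I1 all integral)

#3 |J2  (Se1: effort source, stroke at far end)
#0 |J1  (common-e at J2 fixed by 3)
#2 |R1  (0-jn J2 has e-setter on 3)
#1 |I1  (only one flow-in slot at J1)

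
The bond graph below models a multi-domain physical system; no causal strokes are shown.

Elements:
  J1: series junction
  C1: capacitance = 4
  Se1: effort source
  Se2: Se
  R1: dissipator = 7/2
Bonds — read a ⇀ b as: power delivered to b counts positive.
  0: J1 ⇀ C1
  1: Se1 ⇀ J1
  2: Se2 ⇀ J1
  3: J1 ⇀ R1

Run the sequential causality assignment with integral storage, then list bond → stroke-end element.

#0 stroke→J1
#1 stroke→J1
#2 stroke→J1
#3 stroke→R1

β1 →J1  (Se1 (Se) sets effort on bond)
β2 →J1  (Se2: effort source, stroke at far end)
β0 →J1  (C1 outputs effort q/C1)
β3 →R1  (J1: last free bond brings flow in)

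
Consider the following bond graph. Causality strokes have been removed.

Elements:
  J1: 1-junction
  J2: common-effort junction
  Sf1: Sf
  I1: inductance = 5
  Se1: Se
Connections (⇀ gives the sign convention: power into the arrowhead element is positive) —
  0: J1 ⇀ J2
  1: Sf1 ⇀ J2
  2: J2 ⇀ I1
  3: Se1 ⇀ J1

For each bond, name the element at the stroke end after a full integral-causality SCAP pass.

#0 stroke→J2
#1 stroke→Sf1
#2 stroke→I1
#3 stroke→J1

#1 →Sf1  (source Sf1 imposes f)
#3 →J1  (source Se1 imposes e)
#0 →J2  (J1 needs exactly one f-in)
#2 →I1  (J2 effort already set via bond 0)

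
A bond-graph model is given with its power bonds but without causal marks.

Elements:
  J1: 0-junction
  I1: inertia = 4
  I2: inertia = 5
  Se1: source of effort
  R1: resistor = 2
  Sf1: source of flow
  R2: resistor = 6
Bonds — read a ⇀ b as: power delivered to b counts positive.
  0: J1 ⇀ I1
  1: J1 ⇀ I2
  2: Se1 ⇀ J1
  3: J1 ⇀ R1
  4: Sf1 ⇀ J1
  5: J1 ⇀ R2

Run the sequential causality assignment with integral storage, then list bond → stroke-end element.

b0 stroke at I1
b1 stroke at I2
b2 stroke at J1
b3 stroke at R1
b4 stroke at Sf1
b5 stroke at R2

#2 |J1  (source Se1 imposes e)
#4 |Sf1  (Sf1: flow source, stroke at near end)
#0 |I1  (0-jn J1 has e-setter on 2)
#1 |I2  (J1 effort already set via bond 2)
#3 |R1  (J1: bond 2 brought effort, rest push out)
#5 |R2  (J1: bond 2 brought effort, rest push out)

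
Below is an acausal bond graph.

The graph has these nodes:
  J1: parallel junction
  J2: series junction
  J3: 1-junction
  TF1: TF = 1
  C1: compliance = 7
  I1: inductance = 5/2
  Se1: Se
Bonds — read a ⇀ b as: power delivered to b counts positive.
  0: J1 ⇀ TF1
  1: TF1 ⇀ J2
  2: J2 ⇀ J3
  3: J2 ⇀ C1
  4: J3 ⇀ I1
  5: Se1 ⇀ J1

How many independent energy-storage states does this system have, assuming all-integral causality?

b5 stroke at J1  (Se1: effort source, stroke at far end)
b0 stroke at TF1  (common-e at J1 fixed by 5)
b1 stroke at J2  (TF1 one-in-one-out from 0)
b3 stroke at J2  (prefer integral on C1)
b2 stroke at J3  (closing 1-jn rule on J2)
b4 stroke at I1  (J3: last free bond brings flow in)

2  (C1, I1 all integral)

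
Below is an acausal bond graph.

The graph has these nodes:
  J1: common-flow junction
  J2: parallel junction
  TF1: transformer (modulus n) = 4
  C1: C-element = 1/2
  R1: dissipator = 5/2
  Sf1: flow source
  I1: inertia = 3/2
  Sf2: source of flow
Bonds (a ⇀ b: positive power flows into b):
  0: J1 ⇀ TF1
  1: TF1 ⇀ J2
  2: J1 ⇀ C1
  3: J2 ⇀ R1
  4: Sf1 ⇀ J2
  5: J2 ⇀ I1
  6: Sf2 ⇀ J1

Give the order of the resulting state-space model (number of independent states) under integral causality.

2  (C1, I1 all integral)

b4 stroke→Sf1  (Sf1 (Sf) sets flow on bond)
b6 stroke→Sf2  (Sf2 (Sf) sets flow on bond)
b0 stroke→J1  (1-jn J1 has f-setter on 6)
b2 stroke→J1  (common-f at J1 fixed by 6)
b1 stroke→TF1  (TF TF1: opposite of bond 0)
b5 stroke→I1  (I1 integral (f out))
b3 stroke→J2  (only one effort-in slot at J2)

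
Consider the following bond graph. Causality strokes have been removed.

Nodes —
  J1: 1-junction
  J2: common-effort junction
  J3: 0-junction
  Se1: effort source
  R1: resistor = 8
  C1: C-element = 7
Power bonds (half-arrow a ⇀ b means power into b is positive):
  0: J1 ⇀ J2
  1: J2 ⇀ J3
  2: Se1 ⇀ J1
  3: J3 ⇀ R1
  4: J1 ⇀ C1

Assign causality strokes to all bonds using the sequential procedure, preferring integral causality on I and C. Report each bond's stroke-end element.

#0 stroke→J2
#1 stroke→J3
#2 stroke→J1
#3 stroke→R1
#4 stroke→J1

β2 stroke at J1  (Se1: effort source, stroke at far end)
β4 stroke at J1  (C1 outputs effort q/C1)
β0 stroke at J2  (J1: last free bond brings flow in)
β1 stroke at J3  (0-jn J2 has e-setter on 0)
β3 stroke at R1  (0-jn J3 has e-setter on 1)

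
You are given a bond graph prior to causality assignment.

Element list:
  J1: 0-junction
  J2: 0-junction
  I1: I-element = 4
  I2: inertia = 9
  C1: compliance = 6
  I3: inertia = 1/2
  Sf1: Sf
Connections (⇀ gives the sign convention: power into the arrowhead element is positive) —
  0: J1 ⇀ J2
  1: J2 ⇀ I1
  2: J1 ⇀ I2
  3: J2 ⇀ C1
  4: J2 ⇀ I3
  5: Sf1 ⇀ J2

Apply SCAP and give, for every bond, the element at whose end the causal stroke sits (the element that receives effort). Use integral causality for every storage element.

bond 0 →J1
bond 1 →I1
bond 2 →I2
bond 3 →J2
bond 4 →I3
bond 5 →Sf1

#5 →Sf1  (Sf1: flow source, stroke at near end)
#1 →I1  (prefer integral on I1)
#2 →I2  (I2 integral (f out))
#0 →J1  (closing 0-jn rule on J1)
#3 →J2  (prefer integral on C1)
#4 →I3  (J2: bond 3 brought effort, rest push out)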